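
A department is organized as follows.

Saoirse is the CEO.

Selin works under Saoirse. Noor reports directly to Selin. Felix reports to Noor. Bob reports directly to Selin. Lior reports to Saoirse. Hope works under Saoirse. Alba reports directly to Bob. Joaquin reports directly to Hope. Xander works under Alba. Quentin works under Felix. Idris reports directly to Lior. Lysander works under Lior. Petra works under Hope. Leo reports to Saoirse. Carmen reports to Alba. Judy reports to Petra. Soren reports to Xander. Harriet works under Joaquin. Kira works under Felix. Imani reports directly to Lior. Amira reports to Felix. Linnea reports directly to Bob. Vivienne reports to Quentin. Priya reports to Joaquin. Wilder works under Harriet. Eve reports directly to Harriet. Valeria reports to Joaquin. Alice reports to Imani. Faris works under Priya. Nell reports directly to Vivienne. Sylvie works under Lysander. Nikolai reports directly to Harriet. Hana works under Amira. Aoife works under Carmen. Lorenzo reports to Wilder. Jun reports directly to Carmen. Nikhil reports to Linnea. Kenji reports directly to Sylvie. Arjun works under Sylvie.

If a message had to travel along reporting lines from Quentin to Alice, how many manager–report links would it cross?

Quentin is 4 levels below Saoirse, and Alice is 3 levels below Saoirse (their lowest common manager). The shortest path runs up from Quentin to Saoirse and back down to Alice: 4 + 3 = 7 links.

7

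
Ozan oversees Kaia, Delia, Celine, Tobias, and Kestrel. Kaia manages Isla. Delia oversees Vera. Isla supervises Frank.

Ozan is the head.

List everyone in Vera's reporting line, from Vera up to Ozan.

Vera reports to Delia. Delia reports to Ozan. Ozan is at the top.

Vera -> Delia -> Ozan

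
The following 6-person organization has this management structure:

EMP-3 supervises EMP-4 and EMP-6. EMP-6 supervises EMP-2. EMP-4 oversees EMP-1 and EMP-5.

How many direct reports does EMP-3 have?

2

EMP-3 directly manages EMP-6, EMP-4. That is 2 direct reports.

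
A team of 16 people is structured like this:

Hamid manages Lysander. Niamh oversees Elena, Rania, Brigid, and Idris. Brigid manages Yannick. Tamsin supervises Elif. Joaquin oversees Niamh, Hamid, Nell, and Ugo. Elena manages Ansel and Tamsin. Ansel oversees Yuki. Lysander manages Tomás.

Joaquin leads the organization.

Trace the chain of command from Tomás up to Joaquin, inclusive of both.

Tomás reports to Lysander. Lysander reports to Hamid. Hamid reports to Joaquin. Joaquin is at the top.

Tomás -> Lysander -> Hamid -> Joaquin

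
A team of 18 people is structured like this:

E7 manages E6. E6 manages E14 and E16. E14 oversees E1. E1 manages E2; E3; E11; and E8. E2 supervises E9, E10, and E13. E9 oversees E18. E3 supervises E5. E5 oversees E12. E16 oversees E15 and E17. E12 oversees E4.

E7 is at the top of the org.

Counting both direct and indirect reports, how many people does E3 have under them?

E3 directly manages E5. Under E5: E12, E4 (2). That's 3 in total.

3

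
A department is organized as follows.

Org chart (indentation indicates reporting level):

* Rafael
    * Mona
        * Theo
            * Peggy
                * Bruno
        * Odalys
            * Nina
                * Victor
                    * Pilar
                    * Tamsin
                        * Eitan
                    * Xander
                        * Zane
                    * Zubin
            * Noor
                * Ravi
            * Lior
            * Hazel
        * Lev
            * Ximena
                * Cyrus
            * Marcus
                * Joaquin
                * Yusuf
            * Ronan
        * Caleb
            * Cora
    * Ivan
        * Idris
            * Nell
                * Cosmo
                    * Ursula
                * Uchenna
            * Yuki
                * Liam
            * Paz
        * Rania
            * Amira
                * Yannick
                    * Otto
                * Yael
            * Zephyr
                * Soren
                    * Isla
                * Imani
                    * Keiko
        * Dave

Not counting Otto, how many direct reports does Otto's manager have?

Otto reports to Yannick, and Yannick has no other direct reports. Otto has 0 peers.

0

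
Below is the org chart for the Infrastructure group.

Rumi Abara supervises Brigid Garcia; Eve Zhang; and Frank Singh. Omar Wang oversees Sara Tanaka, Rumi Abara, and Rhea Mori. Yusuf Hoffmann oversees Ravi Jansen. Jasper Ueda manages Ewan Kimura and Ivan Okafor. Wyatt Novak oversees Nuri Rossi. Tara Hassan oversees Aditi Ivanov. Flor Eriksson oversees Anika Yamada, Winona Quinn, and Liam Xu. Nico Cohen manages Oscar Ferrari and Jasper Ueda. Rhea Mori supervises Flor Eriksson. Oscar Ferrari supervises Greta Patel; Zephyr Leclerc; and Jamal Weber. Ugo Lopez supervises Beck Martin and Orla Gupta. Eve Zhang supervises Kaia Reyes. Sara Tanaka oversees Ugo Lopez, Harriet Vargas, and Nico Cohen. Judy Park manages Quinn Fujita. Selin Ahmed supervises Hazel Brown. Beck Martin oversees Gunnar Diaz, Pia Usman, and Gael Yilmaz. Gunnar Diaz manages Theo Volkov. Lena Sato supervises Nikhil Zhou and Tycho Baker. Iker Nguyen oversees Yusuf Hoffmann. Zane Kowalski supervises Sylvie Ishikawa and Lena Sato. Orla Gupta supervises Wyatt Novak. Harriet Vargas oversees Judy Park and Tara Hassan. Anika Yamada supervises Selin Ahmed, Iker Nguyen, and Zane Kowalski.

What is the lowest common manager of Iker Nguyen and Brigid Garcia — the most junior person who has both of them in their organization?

Omar Wang

Iker Nguyen's chain of managers is Anika Yamada, Flor Eriksson, Rhea Mori, Omar Wang. Brigid Garcia's chain of managers is Rumi Abara, Omar Wang. The first manager that appears in both chains is Omar Wang.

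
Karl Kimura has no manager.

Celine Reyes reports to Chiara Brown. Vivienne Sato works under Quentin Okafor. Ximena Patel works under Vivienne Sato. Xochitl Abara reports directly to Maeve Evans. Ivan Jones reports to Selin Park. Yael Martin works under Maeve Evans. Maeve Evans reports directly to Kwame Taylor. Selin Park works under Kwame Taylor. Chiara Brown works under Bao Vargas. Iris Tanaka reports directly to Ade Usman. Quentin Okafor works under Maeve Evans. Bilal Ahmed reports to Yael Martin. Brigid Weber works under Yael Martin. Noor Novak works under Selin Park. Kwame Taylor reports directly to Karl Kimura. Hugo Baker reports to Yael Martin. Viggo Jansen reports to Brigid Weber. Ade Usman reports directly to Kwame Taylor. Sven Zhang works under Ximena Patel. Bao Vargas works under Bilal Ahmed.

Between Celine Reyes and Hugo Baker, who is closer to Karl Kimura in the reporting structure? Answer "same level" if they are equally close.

Celine Reyes is 7 levels below Karl Kimura; Hugo Baker is 4. Hugo Baker is higher.

Hugo Baker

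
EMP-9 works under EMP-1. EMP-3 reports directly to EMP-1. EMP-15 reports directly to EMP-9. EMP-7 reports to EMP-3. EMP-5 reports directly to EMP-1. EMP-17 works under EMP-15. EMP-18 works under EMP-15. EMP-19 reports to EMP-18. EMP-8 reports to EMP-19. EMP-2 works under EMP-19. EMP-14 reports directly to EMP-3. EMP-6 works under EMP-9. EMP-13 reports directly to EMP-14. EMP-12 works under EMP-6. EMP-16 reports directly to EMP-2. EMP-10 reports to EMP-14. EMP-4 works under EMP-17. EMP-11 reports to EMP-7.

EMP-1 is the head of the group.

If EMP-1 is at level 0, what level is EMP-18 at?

3

Chain from EMP-18 up to EMP-1: EMP-18 → EMP-15 → EMP-9 → EMP-1. That is 3 steps up, so EMP-18 is 3 levels below EMP-1.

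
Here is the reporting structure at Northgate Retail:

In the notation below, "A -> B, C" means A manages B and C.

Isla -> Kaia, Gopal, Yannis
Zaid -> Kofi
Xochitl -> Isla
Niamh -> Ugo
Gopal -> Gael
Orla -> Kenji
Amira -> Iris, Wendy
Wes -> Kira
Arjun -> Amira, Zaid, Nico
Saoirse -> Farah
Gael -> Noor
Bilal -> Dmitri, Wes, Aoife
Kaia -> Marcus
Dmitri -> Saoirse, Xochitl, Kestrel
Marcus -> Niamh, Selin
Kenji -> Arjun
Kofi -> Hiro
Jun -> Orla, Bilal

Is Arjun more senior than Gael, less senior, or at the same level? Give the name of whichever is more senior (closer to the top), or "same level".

Arjun

Arjun is 3 levels below Jun; Gael is 6. Arjun is higher.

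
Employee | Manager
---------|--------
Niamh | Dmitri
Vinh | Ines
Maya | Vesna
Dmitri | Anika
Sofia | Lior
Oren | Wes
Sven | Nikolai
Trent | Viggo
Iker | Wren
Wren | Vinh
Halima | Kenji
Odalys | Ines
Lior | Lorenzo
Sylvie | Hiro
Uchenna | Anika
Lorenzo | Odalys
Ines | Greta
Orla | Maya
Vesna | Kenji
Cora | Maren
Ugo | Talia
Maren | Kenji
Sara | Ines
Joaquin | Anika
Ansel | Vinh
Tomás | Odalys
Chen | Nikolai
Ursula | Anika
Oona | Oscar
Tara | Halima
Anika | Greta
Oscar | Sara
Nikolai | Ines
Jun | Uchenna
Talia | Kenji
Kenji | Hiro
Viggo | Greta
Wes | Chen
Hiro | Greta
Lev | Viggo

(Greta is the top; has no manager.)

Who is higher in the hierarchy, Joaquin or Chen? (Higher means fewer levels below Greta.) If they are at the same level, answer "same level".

Joaquin

Joaquin is 2 levels below Greta; Chen is 3. Joaquin is higher.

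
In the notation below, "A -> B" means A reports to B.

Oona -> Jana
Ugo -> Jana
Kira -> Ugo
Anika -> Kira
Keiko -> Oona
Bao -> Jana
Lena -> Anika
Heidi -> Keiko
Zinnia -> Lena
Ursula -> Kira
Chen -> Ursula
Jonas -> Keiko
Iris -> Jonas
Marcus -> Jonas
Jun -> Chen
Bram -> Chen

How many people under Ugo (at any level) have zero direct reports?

The people in Ugo's organization with no one reporting to them are Bram, Jun, Zinnia. That is 3.

3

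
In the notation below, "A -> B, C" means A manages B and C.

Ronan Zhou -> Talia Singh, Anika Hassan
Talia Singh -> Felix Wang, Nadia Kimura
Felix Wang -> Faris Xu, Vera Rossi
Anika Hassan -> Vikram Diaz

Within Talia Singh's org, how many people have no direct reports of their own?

The people in Talia Singh's organization with no one reporting to them are Nadia Kimura, Vera Rossi, Faris Xu. That is 3.

3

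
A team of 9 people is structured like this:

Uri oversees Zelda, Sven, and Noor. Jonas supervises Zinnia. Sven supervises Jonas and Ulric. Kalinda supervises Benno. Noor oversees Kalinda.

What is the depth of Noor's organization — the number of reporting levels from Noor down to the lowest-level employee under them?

The longest chain under Noor runs Noor → Kalinda → Benno, which is 2 levels below Noor.

2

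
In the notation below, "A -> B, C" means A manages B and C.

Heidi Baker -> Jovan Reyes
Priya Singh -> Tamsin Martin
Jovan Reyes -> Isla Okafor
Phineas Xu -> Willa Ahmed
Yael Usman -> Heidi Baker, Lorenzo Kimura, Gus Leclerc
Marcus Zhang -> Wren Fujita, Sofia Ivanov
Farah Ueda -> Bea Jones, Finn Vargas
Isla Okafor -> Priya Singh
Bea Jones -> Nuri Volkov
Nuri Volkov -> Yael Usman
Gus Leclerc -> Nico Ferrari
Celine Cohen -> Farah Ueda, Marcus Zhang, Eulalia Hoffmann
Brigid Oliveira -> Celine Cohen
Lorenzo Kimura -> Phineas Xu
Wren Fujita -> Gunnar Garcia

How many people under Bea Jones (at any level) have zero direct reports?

The people in Bea Jones's organization with no one reporting to them are Nico Ferrari, Willa Ahmed, Tamsin Martin. That is 3.

3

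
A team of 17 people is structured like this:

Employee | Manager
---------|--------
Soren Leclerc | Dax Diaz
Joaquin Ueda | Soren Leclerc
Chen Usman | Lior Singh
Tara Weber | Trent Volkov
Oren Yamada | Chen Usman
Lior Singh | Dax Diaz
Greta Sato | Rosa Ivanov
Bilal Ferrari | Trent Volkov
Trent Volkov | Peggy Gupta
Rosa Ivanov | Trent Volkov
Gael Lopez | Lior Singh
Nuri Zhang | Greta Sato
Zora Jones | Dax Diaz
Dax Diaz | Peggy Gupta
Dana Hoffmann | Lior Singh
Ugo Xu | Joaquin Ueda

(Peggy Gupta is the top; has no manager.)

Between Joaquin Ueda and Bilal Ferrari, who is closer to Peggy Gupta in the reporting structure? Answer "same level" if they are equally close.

Bilal Ferrari

Joaquin Ueda is 3 levels below Peggy Gupta; Bilal Ferrari is 2. Bilal Ferrari is higher.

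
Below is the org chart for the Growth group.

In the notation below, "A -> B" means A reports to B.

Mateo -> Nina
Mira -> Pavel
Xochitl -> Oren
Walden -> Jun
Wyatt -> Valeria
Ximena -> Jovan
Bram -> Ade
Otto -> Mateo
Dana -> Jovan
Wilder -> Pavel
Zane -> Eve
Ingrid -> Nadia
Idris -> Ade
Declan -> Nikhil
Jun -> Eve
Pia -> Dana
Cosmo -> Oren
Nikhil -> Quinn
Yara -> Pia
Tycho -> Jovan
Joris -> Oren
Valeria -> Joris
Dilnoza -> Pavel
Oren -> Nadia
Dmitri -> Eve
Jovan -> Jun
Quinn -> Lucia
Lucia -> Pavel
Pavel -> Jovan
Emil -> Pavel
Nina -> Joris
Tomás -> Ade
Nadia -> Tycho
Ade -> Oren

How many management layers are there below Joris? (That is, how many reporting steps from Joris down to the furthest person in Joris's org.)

3

The longest chain under Joris runs Joris → Nina → Mateo → Otto, which is 3 levels below Joris.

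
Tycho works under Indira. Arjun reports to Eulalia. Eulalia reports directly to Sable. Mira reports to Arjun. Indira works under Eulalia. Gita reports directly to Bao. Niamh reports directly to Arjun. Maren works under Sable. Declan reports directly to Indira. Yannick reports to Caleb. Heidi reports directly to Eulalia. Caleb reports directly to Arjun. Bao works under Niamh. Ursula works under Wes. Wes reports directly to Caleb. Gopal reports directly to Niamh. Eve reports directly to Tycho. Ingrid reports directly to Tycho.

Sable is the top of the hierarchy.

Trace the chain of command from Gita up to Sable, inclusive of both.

Gita -> Bao -> Niamh -> Arjun -> Eulalia -> Sable

Gita reports to Bao. Bao reports to Niamh. Niamh reports to Arjun. Arjun reports to Eulalia. Eulalia reports to Sable. Sable is at the top.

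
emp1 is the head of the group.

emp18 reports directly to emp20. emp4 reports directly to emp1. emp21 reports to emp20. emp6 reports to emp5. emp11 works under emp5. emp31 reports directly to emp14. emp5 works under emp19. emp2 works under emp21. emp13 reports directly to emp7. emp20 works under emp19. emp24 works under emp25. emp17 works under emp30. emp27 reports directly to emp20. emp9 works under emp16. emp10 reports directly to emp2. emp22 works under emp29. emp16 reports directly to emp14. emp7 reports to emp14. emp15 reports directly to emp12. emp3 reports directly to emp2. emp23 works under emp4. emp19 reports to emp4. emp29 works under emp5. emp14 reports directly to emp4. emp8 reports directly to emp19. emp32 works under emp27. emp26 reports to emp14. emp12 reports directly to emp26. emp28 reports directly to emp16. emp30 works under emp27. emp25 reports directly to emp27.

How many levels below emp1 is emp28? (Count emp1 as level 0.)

Chain from emp28 up to emp1: emp28 → emp16 → emp14 → emp4 → emp1. That is 4 steps up, so emp28 is 4 levels below emp1.

4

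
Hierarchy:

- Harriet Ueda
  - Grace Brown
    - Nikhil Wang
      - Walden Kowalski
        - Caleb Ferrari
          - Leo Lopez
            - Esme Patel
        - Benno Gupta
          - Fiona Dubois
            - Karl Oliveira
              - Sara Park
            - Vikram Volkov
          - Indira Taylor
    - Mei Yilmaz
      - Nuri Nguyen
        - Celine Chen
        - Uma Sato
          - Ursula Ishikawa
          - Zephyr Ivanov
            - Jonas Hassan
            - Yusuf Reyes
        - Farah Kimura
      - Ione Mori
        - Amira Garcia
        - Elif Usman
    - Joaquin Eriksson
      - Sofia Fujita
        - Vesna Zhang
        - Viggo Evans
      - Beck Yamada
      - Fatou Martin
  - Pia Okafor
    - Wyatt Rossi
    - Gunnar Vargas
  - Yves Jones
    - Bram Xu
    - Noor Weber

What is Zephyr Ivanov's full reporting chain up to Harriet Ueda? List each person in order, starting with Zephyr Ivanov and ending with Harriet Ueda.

Zephyr Ivanov reports to Uma Sato. Uma Sato reports to Nuri Nguyen. Nuri Nguyen reports to Mei Yilmaz. Mei Yilmaz reports to Grace Brown. Grace Brown reports to Harriet Ueda. Harriet Ueda is at the top.

Zephyr Ivanov -> Uma Sato -> Nuri Nguyen -> Mei Yilmaz -> Grace Brown -> Harriet Ueda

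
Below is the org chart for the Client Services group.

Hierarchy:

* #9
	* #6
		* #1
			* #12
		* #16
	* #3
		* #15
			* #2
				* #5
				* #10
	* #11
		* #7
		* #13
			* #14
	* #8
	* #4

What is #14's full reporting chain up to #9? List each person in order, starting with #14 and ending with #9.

#14 -> #13 -> #11 -> #9

#14 reports to #13. #13 reports to #11. #11 reports to #9. #9 is at the top.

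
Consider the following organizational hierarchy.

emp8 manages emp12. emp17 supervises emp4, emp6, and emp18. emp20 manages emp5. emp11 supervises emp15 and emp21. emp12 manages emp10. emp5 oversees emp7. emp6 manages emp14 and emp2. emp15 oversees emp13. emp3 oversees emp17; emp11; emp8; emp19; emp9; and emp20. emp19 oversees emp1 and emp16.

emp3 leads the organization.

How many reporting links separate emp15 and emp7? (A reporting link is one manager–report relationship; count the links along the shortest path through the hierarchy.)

5

emp15 is 2 levels below emp3, and emp7 is 3 levels below emp3 (their lowest common manager). The shortest path runs up from emp15 to emp3 and back down to emp7: 2 + 3 = 5 links.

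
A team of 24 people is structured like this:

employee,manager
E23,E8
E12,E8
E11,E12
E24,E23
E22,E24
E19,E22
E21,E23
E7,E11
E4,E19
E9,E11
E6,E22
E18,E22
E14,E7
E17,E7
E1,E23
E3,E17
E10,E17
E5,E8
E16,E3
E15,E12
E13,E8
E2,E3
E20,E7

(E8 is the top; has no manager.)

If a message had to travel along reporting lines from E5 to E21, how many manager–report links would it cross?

3

E5 is 1 level below E8, and E21 is 2 levels below E8 (their lowest common manager). The shortest path runs up from E5 to E8 and back down to E21: 1 + 2 = 3 links.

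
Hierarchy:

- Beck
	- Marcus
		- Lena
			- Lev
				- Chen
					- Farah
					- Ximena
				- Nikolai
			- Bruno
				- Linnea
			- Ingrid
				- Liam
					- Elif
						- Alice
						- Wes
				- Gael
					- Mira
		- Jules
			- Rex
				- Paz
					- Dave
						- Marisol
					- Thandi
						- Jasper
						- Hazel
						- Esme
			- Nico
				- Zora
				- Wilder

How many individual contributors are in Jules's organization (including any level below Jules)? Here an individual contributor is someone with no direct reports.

6

The people in Jules's organization with no one reporting to them are Wilder, Zora, Esme, Hazel, Jasper, Marisol. That is 6.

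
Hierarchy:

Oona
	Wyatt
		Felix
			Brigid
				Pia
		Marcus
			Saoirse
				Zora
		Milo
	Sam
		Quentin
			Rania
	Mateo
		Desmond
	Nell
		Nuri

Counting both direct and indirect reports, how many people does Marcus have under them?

Marcus directly manages Saoirse. Under Saoirse: Zora (1). That's 2 in total.

2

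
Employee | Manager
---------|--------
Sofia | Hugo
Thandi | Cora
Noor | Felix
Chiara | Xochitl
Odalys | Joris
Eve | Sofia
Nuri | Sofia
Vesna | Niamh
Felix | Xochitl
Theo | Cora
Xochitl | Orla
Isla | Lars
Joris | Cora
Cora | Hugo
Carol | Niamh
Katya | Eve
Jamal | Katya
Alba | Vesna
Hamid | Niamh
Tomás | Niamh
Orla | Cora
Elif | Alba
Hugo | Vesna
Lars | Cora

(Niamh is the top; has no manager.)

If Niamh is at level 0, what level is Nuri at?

4

Chain from Nuri up to Niamh: Nuri → Sofia → Hugo → Vesna → Niamh. That is 4 steps up, so Nuri is 4 levels below Niamh.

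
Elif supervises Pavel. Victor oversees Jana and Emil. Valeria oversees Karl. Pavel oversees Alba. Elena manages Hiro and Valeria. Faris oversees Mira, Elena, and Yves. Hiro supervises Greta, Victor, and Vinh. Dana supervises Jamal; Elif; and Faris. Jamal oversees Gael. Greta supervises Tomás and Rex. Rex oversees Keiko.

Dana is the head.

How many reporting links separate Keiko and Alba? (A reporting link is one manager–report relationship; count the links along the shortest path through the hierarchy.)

9

Keiko is 6 levels below Dana, and Alba is 3 levels below Dana (their lowest common manager). The shortest path runs up from Keiko to Dana and back down to Alba: 6 + 3 = 9 links.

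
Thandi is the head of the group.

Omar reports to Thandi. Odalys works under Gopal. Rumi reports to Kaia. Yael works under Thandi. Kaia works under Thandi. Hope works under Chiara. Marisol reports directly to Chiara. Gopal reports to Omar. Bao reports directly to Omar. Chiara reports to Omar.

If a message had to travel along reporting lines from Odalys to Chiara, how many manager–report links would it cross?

Odalys is 2 levels below Omar, and Chiara is 1 level below Omar (their lowest common manager). The shortest path runs up from Odalys to Omar and back down to Chiara: 2 + 1 = 3 links.

3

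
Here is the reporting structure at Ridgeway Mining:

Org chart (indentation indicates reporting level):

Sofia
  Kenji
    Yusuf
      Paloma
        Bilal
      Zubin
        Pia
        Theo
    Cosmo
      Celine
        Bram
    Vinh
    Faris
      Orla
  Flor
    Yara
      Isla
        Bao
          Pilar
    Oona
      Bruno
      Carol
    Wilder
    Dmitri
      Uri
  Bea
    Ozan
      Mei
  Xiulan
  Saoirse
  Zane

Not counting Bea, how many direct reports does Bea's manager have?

5

Bea reports to Sofia. Sofia's other direct reports are Kenji, Flor, Xiulan, Saoirse, Zane — 5 peers.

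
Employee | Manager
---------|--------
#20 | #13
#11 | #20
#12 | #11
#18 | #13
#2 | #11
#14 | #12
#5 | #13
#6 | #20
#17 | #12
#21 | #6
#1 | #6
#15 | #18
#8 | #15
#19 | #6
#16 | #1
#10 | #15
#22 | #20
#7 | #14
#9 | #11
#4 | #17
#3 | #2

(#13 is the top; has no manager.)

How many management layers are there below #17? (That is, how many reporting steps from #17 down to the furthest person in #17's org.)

The longest chain under #17 runs #17 → #4, which is 1 level below #17.

1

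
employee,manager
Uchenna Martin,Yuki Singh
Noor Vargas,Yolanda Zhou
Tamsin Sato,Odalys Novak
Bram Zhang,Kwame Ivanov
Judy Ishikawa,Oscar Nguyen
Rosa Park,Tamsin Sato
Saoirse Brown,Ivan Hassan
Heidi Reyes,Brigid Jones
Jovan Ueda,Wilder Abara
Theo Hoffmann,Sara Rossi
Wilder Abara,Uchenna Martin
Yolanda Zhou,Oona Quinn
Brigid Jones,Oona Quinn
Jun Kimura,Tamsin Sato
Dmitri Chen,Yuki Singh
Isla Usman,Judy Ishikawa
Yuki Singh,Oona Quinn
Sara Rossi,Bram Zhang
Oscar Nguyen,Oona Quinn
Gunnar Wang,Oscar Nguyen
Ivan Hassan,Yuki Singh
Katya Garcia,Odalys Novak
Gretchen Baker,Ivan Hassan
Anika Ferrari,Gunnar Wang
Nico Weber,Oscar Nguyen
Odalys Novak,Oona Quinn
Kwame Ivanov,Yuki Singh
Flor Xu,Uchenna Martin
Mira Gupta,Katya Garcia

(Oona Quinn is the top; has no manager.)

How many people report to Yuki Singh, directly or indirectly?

12

Yuki Singh directly manages Ivan Hassan, Uchenna Martin, Kwame Ivanov, Dmitri Chen. Under Ivan Hassan: Saoirse Brown, Gretchen Baker (2). Under Uchenna Martin: Wilder Abara, Jovan Ueda, Flor Xu (3). Under Kwame Ivanov: Bram Zhang, Sara Rossi, Theo Hoffmann (3). Dmitri Chen has no reports. So Yuki Singh's organization is 4 direct reports plus everyone under them: 3 + 4 + 4 + 1 = 12.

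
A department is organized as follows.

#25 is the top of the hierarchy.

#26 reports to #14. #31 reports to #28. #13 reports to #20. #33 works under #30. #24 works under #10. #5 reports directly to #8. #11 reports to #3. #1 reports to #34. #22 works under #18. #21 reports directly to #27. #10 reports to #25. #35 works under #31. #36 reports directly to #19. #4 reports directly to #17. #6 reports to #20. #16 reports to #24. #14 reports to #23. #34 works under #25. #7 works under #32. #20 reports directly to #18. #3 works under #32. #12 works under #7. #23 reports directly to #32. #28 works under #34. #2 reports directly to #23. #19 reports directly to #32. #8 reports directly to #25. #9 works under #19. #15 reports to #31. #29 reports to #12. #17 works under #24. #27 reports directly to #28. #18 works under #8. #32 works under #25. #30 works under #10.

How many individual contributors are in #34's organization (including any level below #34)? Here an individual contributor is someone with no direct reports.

4

The people in #34's organization with no one reporting to them are #21, #35, #15, #1. That is 4.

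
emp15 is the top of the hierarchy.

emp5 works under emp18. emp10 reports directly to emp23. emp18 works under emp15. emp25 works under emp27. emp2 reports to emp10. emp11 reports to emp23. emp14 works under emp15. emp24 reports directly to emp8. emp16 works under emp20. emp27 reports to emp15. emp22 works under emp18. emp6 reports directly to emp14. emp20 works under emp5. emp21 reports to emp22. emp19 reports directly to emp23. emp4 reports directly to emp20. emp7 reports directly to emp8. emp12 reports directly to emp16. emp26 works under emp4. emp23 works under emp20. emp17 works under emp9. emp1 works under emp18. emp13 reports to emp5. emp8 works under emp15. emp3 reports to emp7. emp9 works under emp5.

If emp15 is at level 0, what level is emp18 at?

1

Chain from emp18 up to emp15: emp18 → emp15. That is 1 step up, so emp18 is 1 level below emp15.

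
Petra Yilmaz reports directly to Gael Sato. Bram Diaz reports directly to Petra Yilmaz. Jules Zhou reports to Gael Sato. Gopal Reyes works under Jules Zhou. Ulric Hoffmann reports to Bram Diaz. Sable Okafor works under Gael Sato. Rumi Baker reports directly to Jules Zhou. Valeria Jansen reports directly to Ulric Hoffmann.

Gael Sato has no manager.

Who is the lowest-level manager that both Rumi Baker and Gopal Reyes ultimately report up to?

Jules Zhou

Rumi Baker's chain of managers is Jules Zhou, Gael Sato. Gopal Reyes's chain of managers is Jules Zhou, Gael Sato. The first manager that appears in both chains is Jules Zhou.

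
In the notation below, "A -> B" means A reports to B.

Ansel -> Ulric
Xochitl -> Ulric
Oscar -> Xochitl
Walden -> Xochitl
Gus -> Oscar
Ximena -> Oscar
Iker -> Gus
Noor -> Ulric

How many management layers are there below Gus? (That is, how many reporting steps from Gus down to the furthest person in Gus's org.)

The longest chain under Gus runs Gus → Iker, which is 1 level below Gus.

1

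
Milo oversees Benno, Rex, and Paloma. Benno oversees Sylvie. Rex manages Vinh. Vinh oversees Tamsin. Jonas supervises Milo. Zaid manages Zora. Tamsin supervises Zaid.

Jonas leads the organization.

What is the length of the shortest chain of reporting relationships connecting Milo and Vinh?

Vinh is in Milo's organization: the chain from Vinh up to Milo is Vinh → Rex → Milo, which is 2 links.

2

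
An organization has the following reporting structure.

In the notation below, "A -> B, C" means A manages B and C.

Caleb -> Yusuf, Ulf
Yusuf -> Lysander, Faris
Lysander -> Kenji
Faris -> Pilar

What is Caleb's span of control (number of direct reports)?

Caleb directly manages Yusuf, Ulf. That is 2 direct reports.

2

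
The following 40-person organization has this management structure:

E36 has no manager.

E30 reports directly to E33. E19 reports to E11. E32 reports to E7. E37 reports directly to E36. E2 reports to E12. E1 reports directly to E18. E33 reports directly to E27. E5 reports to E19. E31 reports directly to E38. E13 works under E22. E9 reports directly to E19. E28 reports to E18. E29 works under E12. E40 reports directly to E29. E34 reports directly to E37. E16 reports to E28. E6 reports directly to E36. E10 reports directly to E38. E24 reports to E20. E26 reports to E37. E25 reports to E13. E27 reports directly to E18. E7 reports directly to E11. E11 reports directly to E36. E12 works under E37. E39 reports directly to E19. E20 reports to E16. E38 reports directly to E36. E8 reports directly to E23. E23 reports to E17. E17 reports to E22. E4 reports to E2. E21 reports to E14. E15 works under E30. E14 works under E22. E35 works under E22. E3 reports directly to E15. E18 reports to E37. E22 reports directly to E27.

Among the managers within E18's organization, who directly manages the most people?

Direct-report counts within E18's organization: E18 has 3; E28 has 1; E16 has 1; E20 has 1; E27 has 2; E33 has 1; E30 has 1; E15 has 1; E22 has 4; E13 has 1; E14 has 1; E17 has 1; E23 has 1. The largest is 4, held by E22.

E22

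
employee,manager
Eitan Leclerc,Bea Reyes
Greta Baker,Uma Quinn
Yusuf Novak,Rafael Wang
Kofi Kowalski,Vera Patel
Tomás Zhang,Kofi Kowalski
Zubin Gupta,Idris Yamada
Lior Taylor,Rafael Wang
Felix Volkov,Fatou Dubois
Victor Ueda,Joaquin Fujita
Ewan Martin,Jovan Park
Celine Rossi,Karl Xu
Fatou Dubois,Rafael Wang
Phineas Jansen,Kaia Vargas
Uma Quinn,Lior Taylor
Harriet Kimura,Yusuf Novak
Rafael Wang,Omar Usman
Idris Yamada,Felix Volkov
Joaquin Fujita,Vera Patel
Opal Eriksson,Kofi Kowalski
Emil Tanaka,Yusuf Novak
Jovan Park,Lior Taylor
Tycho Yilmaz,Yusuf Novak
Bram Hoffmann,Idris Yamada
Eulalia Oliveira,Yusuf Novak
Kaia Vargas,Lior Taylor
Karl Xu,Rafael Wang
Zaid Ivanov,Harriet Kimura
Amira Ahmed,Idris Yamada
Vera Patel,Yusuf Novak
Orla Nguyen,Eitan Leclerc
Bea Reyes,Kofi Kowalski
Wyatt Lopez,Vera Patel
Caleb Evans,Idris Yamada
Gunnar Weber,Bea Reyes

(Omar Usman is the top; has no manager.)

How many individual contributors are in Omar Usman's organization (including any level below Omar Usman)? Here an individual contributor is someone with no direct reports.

18

The people in Omar Usman's organization with no one reporting to them are Celine Rossi, Amira Ahmed, Zubin Gupta, Bram Hoffmann, Caleb Evans, Eulalia Oliveira, Emil Tanaka, Tycho Yilmaz, Zaid Ivanov, Wyatt Lopez, Victor Ueda, Gunnar Weber, Orla Nguyen, Tomás Zhang, Opal Eriksson, Greta Baker, Ewan Martin, Phineas Jansen. That is 18.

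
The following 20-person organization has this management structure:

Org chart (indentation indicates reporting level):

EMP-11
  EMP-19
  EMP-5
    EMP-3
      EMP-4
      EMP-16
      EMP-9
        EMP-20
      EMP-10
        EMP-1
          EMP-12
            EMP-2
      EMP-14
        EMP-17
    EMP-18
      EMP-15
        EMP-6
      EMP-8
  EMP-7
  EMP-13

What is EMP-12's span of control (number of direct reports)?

EMP-12 directly manages EMP-2. That is 1 direct report.

1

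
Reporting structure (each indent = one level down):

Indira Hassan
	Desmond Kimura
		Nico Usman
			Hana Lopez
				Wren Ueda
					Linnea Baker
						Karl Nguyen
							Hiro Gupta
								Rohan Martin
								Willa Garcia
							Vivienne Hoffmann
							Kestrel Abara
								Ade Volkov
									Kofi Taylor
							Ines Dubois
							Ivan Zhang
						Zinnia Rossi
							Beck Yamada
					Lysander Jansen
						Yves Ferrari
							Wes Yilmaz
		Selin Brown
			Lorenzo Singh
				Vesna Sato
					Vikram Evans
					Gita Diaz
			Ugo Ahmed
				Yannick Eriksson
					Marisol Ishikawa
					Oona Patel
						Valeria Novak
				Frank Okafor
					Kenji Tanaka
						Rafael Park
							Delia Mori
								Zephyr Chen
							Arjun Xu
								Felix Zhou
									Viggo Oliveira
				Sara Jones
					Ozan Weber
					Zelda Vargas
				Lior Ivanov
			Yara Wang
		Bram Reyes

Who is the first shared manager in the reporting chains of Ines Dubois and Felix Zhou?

Desmond Kimura

Ines Dubois's chain of managers is Karl Nguyen, Linnea Baker, Wren Ueda, Hana Lopez, Nico Usman, Desmond Kimura, Indira Hassan. Felix Zhou's chain of managers is Arjun Xu, Rafael Park, Kenji Tanaka, Frank Okafor, Ugo Ahmed, Selin Brown, Desmond Kimura, Indira Hassan. The first manager that appears in both chains is Desmond Kimura.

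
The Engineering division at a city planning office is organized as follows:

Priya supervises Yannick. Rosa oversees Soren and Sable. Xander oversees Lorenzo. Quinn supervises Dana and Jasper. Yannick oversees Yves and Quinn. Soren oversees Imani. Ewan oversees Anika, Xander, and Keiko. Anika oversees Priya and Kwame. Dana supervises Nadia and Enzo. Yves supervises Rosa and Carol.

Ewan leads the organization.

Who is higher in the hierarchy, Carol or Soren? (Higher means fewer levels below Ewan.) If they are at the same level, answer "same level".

Carol is 5 levels below Ewan; Soren is 6. Carol is higher.

Carol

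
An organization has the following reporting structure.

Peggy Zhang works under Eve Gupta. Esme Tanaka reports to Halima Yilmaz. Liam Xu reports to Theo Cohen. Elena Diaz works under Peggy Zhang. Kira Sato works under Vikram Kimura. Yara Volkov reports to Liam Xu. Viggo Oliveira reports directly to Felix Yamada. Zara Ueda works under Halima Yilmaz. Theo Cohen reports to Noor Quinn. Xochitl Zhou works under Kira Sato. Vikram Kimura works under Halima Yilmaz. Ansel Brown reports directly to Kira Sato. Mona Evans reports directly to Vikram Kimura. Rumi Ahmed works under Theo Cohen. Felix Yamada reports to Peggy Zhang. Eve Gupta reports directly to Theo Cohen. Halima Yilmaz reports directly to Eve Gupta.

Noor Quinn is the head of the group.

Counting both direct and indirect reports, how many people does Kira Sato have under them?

2

Kira Sato directly manages Ansel Brown, Xochitl Zhou. Ansel Brown has no reports. Xochitl Zhou has no reports. So Kira Sato's organization is 2 direct reports plus everyone under them: 1 + 1 = 2.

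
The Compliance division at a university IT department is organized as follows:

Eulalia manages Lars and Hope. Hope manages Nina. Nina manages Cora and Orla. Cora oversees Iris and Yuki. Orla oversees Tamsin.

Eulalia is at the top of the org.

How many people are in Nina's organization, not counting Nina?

5

Nina directly manages Cora, Orla. Under Cora: Yuki, Iris (2). Under Orla: Tamsin (1). So Nina's organization is 2 direct reports plus everyone under them: 3 + 2 = 5.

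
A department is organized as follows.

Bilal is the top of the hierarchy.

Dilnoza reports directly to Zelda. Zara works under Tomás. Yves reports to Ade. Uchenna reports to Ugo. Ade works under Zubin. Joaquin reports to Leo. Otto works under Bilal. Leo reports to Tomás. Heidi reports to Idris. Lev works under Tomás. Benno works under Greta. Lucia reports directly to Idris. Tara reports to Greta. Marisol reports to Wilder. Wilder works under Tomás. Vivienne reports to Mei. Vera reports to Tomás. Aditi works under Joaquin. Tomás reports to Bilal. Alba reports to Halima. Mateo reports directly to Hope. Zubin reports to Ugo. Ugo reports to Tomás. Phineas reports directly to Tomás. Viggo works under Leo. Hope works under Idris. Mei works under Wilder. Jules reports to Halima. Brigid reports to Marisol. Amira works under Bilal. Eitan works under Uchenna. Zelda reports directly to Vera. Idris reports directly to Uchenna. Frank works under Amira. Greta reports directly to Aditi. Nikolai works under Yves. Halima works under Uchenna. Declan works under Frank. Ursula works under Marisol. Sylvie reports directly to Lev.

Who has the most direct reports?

Direct-report counts: Bilal has 3; Amira has 1; Frank has 1; Tomás has 7; Wilder has 2; Mei has 1; Marisol has 2; Lev has 1; Vera has 1; Zelda has 1; Leo has 2; Joaquin has 1; Aditi has 1; Greta has 2; Ugo has 2; Uchenna has 3; Halima has 2; Idris has 3; Hope has 1; Zubin has 1; Ade has 1; Yves has 1. The largest is 7, held by Tomás.

Tomás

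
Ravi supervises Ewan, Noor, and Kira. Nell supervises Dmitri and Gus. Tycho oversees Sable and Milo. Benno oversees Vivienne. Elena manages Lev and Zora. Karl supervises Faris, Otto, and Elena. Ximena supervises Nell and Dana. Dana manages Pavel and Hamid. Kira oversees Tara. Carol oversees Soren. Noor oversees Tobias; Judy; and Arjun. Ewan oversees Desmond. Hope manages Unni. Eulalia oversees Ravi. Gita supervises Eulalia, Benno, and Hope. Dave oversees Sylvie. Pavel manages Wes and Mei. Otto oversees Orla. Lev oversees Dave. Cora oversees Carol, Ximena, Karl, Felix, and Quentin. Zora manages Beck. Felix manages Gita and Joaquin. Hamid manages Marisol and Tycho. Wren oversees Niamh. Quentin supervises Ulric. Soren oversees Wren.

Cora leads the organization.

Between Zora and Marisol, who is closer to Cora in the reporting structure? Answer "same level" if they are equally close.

Zora is 3 levels below Cora; Marisol is 4. Zora is higher.

Zora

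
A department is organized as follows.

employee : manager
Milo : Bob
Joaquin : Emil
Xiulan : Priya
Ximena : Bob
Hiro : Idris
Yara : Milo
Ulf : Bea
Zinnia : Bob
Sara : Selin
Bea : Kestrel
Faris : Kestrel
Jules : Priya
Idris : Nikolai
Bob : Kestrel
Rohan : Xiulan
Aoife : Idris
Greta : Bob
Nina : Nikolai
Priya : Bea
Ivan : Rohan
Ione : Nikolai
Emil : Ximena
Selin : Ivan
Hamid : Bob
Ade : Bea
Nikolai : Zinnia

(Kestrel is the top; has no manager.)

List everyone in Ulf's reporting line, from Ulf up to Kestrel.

Ulf reports to Bea. Bea reports to Kestrel. Kestrel is at the top.

Ulf -> Bea -> Kestrel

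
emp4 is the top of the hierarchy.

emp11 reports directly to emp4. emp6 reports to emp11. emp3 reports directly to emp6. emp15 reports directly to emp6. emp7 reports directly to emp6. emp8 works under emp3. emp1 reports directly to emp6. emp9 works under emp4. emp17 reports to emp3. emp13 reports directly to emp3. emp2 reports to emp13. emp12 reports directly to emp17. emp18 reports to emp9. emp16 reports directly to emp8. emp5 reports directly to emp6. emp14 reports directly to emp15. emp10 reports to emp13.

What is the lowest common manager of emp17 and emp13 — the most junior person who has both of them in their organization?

emp17's chain of managers is emp3, emp6, emp11, emp4. emp13's chain of managers is emp3, emp6, emp11, emp4. The first manager that appears in both chains is emp3.

emp3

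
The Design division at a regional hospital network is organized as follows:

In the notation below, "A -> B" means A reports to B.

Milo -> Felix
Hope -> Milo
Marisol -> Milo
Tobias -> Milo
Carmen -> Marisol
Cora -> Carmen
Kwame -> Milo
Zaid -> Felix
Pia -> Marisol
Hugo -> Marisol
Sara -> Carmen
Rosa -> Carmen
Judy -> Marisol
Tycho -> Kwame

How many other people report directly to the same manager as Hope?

Hope reports to Milo. Milo's other direct reports are Marisol, Tobias, Kwame — 3 peers.

3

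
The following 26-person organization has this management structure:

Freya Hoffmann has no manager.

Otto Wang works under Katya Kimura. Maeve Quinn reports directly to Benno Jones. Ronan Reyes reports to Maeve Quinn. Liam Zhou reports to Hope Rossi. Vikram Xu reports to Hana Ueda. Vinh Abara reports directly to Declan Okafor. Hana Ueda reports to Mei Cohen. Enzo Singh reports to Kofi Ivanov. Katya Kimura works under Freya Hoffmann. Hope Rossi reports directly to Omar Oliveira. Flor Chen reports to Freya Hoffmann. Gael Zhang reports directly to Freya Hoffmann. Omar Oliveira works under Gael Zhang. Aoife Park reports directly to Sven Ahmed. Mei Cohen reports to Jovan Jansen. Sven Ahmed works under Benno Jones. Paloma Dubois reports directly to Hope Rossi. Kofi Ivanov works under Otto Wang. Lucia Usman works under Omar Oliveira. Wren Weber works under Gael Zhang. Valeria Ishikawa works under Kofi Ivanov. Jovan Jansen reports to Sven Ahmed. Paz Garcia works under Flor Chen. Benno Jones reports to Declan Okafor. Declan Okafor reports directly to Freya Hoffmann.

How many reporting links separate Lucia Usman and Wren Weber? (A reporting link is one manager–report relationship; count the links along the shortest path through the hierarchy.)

3

Lucia Usman is 2 levels below Gael Zhang, and Wren Weber is 1 level below Gael Zhang (their lowest common manager). The shortest path runs up from Lucia Usman to Gael Zhang and back down to Wren Weber: 2 + 1 = 3 links.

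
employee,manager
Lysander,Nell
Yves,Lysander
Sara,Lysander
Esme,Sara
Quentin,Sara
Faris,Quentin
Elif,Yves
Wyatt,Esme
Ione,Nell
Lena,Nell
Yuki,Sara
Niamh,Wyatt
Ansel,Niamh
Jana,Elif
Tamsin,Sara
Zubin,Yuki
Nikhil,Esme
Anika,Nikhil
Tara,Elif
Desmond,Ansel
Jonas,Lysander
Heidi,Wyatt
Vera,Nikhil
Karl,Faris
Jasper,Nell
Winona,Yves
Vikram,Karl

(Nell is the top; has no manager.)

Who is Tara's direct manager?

Tara reports directly to Elif.

Elif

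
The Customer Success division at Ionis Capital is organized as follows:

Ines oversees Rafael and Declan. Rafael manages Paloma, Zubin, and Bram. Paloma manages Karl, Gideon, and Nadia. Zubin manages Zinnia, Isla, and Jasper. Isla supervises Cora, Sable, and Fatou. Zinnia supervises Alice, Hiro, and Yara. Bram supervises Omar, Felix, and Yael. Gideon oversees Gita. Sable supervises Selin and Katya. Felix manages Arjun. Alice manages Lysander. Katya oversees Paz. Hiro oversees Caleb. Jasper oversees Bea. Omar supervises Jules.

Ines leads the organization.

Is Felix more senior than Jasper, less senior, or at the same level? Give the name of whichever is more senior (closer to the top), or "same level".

Both Felix and Jasper are 3 levels below Ines.

same level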